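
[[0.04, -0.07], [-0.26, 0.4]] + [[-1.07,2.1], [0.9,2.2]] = [[-1.03, 2.03], [0.64, 2.60]]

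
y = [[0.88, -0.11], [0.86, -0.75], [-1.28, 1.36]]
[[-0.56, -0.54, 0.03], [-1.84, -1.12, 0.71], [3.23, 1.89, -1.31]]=y@ [[-0.39,-0.5,-0.1], [2.01,0.92,-1.06]]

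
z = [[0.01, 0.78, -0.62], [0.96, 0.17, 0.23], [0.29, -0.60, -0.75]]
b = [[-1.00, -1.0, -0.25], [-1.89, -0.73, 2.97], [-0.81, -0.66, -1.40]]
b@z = [[-1.04, -0.80, 0.58], [0.14, -3.38, -1.22], [-1.05, 0.10, 1.40]]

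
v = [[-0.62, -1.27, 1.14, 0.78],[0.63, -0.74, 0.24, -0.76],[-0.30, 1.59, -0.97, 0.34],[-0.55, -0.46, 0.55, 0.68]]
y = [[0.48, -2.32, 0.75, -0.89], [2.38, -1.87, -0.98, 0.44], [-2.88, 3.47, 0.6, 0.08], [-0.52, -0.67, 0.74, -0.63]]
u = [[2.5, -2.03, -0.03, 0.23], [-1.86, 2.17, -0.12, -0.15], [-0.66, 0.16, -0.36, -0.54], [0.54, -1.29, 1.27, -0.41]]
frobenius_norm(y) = 6.30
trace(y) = -1.42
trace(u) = 3.90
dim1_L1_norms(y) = [4.44, 5.67, 7.03, 2.56]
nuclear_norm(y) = 8.22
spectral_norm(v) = 2.73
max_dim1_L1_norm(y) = 7.03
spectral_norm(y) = 5.83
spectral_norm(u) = 4.55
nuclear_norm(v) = 4.46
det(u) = 1.16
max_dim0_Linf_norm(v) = 1.59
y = v @ u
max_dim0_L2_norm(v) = 2.21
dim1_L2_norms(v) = [1.98, 1.26, 1.92, 1.13]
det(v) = -0.00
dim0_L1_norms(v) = [2.1, 4.06, 2.9, 2.56]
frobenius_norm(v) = 3.23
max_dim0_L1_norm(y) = 8.33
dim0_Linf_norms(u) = [2.5, 2.17, 1.27, 0.54]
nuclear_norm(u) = 6.93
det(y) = 0.00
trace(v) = -1.65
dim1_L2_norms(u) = [3.23, 2.86, 0.94, 1.93]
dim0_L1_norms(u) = [5.56, 5.65, 1.78, 1.33]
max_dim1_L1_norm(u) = 4.79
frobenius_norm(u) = 4.82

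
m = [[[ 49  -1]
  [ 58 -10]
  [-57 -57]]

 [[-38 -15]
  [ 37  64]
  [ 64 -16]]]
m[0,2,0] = -57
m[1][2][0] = 64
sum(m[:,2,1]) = -73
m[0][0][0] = 49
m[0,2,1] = -57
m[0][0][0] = 49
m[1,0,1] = -15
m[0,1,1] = -10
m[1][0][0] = -38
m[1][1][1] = 64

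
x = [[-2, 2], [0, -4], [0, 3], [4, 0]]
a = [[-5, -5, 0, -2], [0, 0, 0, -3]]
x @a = [[10, 10, 0, -2], [0, 0, 0, 12], [0, 0, 0, -9], [-20, -20, 0, -8]]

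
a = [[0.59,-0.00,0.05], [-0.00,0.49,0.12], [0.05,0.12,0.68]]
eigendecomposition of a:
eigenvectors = [[0.27, -0.95, 0.14], [0.40, 0.24, 0.88], [0.87, 0.18, -0.45]]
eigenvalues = [0.75, 0.58, 0.43]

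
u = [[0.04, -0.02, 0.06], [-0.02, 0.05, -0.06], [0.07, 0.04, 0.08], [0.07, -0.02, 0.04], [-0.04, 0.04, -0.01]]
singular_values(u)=[0.16, 0.08, 0.04]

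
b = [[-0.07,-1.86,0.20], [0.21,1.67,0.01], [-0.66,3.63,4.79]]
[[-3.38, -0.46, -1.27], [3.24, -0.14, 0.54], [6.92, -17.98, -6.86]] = b@ [[1.09, 0.75, -1.48],[1.80, -0.16, 0.52],[0.23, -3.53, -2.03]]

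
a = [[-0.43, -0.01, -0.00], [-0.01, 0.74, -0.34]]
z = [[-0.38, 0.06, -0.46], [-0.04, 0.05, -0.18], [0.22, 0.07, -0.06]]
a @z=[[0.16, -0.03, 0.2], [-0.1, 0.01, -0.11]]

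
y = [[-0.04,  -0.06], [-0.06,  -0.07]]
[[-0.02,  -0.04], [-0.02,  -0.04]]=y@ [[-0.16, -0.31], [0.42, 0.80]]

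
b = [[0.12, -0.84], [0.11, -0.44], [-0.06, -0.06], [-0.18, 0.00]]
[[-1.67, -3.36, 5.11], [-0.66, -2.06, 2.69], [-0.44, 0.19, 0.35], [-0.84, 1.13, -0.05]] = b @ [[4.67, -6.27, 0.27], [2.66, 3.11, -6.05]]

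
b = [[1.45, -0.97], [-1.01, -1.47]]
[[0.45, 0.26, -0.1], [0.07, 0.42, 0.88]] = b @ [[0.19,-0.01,-0.32], [-0.18,-0.28,-0.38]]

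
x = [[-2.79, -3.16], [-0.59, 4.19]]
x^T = [[-2.79, -0.59], [-3.16, 4.19]]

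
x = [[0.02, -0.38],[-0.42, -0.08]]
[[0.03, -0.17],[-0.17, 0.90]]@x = [[0.07,0.0], [-0.38,-0.01]]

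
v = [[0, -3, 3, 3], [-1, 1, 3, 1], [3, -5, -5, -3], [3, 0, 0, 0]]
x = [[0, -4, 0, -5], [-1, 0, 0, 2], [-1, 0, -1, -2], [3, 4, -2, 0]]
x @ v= [[-11, -4, -12, -4], [6, 3, -3, -3], [-9, 8, 2, 0], [-10, 5, 31, 19]]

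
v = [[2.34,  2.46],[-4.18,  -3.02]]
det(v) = 3.216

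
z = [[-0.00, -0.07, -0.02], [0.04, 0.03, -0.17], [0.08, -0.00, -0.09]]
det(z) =0.001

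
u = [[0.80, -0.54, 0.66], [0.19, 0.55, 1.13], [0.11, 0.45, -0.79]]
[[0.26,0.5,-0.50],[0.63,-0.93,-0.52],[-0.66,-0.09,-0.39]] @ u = [[0.25, -0.09, 1.13], [0.27, -1.09, -0.22], [-0.59, 0.13, -0.23]]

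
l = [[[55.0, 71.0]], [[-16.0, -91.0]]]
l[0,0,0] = 55.0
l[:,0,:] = [[55.0, 71.0], [-16.0, -91.0]]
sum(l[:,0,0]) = 39.0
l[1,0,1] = -91.0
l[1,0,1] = -91.0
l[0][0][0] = 55.0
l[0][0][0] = 55.0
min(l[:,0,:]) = -91.0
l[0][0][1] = 71.0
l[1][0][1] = -91.0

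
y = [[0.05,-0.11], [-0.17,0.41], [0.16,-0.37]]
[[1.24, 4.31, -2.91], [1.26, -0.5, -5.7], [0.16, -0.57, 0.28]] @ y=[[-1.14, 2.71], [-0.76, 1.77], [0.15, -0.35]]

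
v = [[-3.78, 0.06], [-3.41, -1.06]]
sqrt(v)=[[0.00+1.95j, -0.02j], [0.00+1.14j, 0.00+1.04j]]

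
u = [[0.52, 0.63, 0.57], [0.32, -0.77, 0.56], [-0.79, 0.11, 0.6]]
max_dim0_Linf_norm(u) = 0.79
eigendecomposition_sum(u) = [[(0.31+0.33j),(0.17+0.03j),0.32-0.34j],[(0.02+0.18j),0.05+0.05j,0.18-0.03j],[(-0.36+0.29j),-0.04+0.18j,(0.32+0.35j)]] + [[(0.31-0.33j), 0.17-0.03j, (0.32+0.34j)], [0.02-0.18j, (0.05-0.05j), 0.18+0.03j], [(-0.36-0.29j), (-0.04-0.18j), (0.32-0.35j)]] + [[-0.09+0.00j, 0.28+0.00j, (-0.07+0j)], [0.29-0.00j, (-0.86-0j), (0.2-0j)], [-0.07+0.00j, 0.20+0.00j, (-0.05+0j)]]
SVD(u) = [[-0.03, 0.14, -0.99], [-0.99, 0.11, 0.04], [0.11, 0.98, 0.14]] @ diag([1.0045328157318982, 0.9980499514601646, 0.9960472461224457]) @ [[-0.42, 0.76, -0.5], [-0.67, 0.11, 0.73], [-0.61, -0.64, -0.46]]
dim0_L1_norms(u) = [1.63, 1.51, 1.73]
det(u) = -1.00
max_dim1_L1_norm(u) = 1.72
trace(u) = 0.35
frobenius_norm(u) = 1.73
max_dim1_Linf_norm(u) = 0.79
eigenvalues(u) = [(0.68+0.73j), (0.68-0.73j), (-1+0j)]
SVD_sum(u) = [[0.01,-0.02,0.01], [0.42,-0.76,0.5], [-0.05,0.09,-0.06]] + [[-0.09, 0.02, 0.10], [-0.07, 0.01, 0.08], [-0.66, 0.11, 0.72]] + [[0.60, 0.63, 0.45], [-0.03, -0.03, -0.02], [-0.08, -0.09, -0.06]]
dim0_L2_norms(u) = [1.0, 1.0, 1.0]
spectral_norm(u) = 1.00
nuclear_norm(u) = 3.00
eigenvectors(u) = [[-0.05-0.67j, -0.05+0.67j, (-0.3+0j)], [0.14-0.22j, 0.14+0.22j, 0.93+0.00j], [0.69+0.00j, (0.69-0j), (-0.21+0j)]]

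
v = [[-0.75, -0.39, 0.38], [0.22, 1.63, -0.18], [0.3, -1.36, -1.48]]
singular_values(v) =[2.34, 1.43, 0.48]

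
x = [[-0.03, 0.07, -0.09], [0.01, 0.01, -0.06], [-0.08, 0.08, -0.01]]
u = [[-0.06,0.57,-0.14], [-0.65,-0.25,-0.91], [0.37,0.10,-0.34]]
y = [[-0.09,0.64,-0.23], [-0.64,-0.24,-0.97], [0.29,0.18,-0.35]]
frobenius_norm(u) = 1.39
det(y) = -0.34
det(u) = -0.33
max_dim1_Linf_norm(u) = 0.91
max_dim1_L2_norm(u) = 1.15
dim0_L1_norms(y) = [1.02, 1.06, 1.55]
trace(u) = -0.65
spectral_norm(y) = 1.20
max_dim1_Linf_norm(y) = 0.97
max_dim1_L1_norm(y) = 1.85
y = x + u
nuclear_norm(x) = 0.24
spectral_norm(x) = 0.15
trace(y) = -0.68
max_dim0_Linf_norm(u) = 0.91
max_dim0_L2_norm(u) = 0.98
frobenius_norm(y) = 1.46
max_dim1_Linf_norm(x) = 0.09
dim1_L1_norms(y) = [0.96, 1.85, 0.82]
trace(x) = -0.03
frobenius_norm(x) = 0.17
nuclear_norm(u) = 2.24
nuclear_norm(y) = 2.31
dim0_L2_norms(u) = [0.75, 0.63, 0.98]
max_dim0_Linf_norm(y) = 0.97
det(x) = 0.00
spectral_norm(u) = 1.15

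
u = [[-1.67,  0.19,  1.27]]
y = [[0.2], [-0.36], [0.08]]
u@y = [[-0.3]]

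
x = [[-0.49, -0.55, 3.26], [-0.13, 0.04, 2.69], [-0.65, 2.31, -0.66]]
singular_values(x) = [4.38, 2.32, 0.31]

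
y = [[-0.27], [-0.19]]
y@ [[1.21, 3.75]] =[[-0.33, -1.01], [-0.23, -0.71]]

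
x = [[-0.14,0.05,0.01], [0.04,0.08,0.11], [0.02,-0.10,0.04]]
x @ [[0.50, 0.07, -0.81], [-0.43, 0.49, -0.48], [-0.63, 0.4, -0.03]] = [[-0.10, 0.02, 0.09], [-0.08, 0.09, -0.07], [0.03, -0.03, 0.03]]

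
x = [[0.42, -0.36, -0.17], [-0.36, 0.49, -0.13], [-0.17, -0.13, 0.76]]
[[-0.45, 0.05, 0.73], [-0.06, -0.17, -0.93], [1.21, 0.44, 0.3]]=x @ [[-0.92,1.19,1.04], [-0.45,0.79,-1.02], [1.31,0.98,0.45]]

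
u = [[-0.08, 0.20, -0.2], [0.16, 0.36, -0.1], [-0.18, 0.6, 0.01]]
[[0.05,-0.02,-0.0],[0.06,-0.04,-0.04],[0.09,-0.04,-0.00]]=u @ [[-0.02, -0.02, -0.15], [0.14, -0.08, -0.05], [-0.10, 0.05, 0.02]]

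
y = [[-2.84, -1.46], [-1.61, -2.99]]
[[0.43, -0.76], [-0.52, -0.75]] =y@[[-0.33, 0.19], [0.35, 0.15]]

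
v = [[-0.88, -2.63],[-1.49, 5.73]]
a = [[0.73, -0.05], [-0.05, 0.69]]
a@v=[[-0.57, -2.21], [-0.98, 4.09]]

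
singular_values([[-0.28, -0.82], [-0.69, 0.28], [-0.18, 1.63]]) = [1.85, 0.75]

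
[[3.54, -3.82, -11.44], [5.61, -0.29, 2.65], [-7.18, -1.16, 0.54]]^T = [[3.54,5.61,-7.18], [-3.82,-0.29,-1.16], [-11.44,2.65,0.54]]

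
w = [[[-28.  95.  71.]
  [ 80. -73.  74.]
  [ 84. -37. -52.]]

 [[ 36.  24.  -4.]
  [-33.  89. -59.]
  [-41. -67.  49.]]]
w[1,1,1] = 89.0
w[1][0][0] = 36.0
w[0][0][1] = 95.0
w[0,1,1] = -73.0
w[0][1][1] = -73.0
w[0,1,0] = 80.0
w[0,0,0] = -28.0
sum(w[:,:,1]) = 31.0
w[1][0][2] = -4.0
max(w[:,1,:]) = 89.0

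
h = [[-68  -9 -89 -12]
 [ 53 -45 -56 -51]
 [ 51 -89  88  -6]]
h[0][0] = -68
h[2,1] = -89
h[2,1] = -89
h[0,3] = -12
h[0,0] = -68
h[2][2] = 88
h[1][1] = -45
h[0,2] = -89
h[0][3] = -12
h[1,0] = 53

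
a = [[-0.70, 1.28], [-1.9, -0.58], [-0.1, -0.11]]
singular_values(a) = [2.03, 1.4]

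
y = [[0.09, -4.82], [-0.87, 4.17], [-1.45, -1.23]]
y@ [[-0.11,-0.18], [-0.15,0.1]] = [[0.71, -0.50], [-0.53, 0.57], [0.34, 0.14]]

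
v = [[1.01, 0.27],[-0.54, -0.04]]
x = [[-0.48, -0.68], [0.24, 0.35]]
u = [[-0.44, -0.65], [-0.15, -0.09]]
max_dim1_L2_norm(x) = 0.83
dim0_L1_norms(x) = [0.72, 1.03]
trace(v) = 0.97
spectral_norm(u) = 0.80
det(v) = 0.11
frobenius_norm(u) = 0.80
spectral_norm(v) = 1.17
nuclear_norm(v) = 1.26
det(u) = -0.06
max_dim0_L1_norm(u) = 0.74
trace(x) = -0.13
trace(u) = -0.53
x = v @ u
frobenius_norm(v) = 1.18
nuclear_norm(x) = 0.94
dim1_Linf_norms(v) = [1.01, 0.54]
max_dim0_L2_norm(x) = 0.76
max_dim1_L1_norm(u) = 1.09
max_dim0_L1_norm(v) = 1.55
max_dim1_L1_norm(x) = 1.16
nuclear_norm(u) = 0.87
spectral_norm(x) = 0.93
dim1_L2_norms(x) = [0.83, 0.42]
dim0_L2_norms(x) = [0.54, 0.76]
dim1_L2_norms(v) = [1.05, 0.54]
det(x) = -0.00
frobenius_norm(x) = 0.93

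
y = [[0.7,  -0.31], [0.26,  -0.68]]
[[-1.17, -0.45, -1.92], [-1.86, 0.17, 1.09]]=y @ [[-0.55,-0.91,-4.15], [2.53,-0.60,-3.19]]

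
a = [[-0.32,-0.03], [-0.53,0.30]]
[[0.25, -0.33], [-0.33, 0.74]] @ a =[[0.09, -0.11],  [-0.29, 0.23]]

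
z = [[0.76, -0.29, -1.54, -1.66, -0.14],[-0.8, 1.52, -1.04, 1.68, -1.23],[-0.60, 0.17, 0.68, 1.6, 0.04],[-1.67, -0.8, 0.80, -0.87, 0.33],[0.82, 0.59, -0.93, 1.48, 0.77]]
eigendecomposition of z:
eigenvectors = [[(0.04-0.15j), (0.04+0.15j), (0.65+0j), -0.19-0.01j, (-0.19+0.01j)],[-0.64+0.00j, -0.64-0.00j, -0.54+0.00j, 0.93+0.00j, (0.93-0j)],[-0.36+0.01j, -0.36-0.01j, -0.44+0.00j, 0.03+0.04j, 0.03-0.04j],[(0.47-0.19j), (0.47+0.19j), -0.27+0.00j, (-0.17+0.02j), -0.17-0.02j],[(-0.41+0.11j), (-0.41-0.11j), (0.12+0j), 0.17-0.19j, 0.17+0.19j]]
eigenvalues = [(-1.04+0.54j), (-1.04-0.54j), (2.72+0j), (1.11+0.25j), (1.11-0.25j)]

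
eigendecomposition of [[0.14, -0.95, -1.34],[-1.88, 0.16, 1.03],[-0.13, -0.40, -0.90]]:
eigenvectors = [[0.55, -0.71, 0.10], [-0.83, -0.50, -0.79], [0.12, -0.5, 0.60]]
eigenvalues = [1.27, -1.48, -0.39]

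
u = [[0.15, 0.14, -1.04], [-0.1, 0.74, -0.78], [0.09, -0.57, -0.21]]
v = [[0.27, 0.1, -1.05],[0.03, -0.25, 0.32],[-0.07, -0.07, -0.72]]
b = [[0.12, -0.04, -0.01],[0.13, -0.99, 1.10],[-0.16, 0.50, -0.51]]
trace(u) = 0.68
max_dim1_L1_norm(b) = 2.22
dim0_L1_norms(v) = [0.37, 0.42, 2.09]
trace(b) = -1.38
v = b + u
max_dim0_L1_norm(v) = 2.09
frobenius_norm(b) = 1.66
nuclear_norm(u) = 2.30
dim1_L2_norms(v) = [1.09, 0.41, 0.73]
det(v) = 0.08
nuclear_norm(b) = 1.81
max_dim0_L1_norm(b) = 1.62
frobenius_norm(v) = 1.37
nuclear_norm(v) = 1.81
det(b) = -0.00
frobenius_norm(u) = 1.63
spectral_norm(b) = 1.65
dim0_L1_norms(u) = [0.34, 1.45, 2.03]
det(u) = -0.09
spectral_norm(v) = 1.33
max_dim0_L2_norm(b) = 1.21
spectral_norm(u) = 1.43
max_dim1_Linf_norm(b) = 1.1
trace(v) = -0.70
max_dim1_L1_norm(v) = 1.42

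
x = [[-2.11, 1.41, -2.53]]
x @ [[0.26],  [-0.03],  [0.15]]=[[-0.97]]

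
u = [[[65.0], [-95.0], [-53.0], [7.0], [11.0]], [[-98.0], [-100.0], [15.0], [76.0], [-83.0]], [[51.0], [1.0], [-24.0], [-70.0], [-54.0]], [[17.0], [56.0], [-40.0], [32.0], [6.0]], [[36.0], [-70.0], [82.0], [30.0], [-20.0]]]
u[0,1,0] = -95.0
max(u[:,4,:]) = 11.0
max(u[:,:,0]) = 82.0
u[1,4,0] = -83.0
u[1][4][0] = -83.0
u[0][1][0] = -95.0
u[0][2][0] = -53.0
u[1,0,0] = -98.0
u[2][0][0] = 51.0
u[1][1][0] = -100.0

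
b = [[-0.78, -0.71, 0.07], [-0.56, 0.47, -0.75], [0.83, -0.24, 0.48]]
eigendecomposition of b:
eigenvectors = [[0.29, -0.86, -0.47], [-0.77, -0.07, 0.47], [0.57, 0.51, 0.75]]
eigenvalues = [1.23, -0.88, -0.18]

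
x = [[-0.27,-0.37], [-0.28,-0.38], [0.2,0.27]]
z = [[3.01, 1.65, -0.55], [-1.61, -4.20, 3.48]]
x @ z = [[-0.22, 1.11, -1.14],  [-0.23, 1.13, -1.17],  [0.17, -0.80, 0.83]]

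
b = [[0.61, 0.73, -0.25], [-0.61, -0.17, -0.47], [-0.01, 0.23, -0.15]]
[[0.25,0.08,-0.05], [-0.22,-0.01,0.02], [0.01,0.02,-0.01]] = b@[[0.37, 0.02, -0.03], [0.02, 0.08, -0.04], [-0.03, -0.04, 0.02]]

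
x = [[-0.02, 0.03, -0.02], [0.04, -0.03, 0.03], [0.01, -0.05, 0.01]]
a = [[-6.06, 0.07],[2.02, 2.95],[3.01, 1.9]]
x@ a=[[0.12, 0.05], [-0.21, -0.03], [-0.13, -0.13]]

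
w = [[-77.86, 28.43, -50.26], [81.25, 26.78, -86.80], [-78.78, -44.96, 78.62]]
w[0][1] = 28.43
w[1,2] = -86.8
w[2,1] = -44.96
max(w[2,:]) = 78.62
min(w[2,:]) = -78.78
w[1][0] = 81.25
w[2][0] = -78.78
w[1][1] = 26.78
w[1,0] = 81.25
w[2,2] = 78.62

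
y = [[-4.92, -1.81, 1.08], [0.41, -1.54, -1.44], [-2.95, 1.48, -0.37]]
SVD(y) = [[-0.89, 0.38, 0.24], [0.07, 0.63, -0.77], [-0.45, -0.67, -0.59]] @ diag([5.866095599226478, 2.6994536183585276, 1.6105503975556912]) @ [[0.98, 0.15, -0.15], [0.13, -0.99, -0.09], [0.16, -0.07, 0.98]]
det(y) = -25.50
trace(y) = -6.83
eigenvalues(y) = [(-4.54+0j), (-1.15+2.08j), (-1.15-2.08j)]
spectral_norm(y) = 5.87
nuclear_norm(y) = 10.18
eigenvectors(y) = [[(-0.83+0j), -0.13+0.31j, (-0.13-0.31j)], [-0.14+0.00j, 0.15-0.49j, 0.15+0.49j], [(-0.54+0j), (-0.79+0j), -0.79-0.00j]]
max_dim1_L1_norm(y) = 7.81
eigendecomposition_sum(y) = [[(-4.2+0j),  (-2.62+0j),  0.18+0.00j], [-0.73+0.00j,  -0.46+0.00j,  (0.03+0j)], [(-2.71+0j),  (-1.7+0j),  0.12+0.00j]] + [[-0.36-0.10j,0.41-0.56j,(0.45+0.3j)], [0.57+0.10j,-0.54+0.92j,(-0.74-0.4j)], [(-0.12-0.88j),1.59+0.37j,-0.24+1.25j]] + [[-0.36+0.10j, 0.41+0.56j, 0.45-0.30j], [(0.57-0.1j), -0.54-0.92j, -0.74+0.40j], [-0.12+0.88j, (1.59-0.37j), (-0.24-1.25j)]]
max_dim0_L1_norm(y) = 8.28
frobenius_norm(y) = 6.66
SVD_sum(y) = [[-5.12, -0.76, 0.8], [0.39, 0.06, -0.06], [-2.55, -0.38, 0.4]] + [[0.14,-1.02,-0.09], [0.23,-1.68,-0.16], [-0.24,1.79,0.17]] + [[0.06, -0.03, 0.37], [-0.20, 0.09, -1.22], [-0.16, 0.07, -0.94]]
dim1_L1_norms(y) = [7.81, 3.39, 4.8]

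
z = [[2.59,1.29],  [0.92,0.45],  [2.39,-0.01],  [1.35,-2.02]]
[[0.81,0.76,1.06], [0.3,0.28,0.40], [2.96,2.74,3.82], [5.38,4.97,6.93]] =z @[[1.23, 1.14, 1.59], [-1.84, -1.70, -2.37]]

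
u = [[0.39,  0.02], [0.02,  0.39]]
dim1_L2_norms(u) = [0.39, 0.39]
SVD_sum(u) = [[0.21, 0.20],[0.2, 0.20]] + [[0.18, -0.19], [-0.19, 0.19]]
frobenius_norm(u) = 0.55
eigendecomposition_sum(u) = [[0.20, 0.20], [0.2, 0.2]] + [[0.18, -0.18], [-0.18, 0.18]]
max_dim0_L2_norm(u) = 0.39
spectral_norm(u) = 0.41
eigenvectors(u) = [[0.71,  -0.71],[0.71,  0.71]]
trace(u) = 0.78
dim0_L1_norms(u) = [0.41, 0.41]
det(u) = 0.15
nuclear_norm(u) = 0.78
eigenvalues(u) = [0.41, 0.37]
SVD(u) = [[-0.71, -0.71],[-0.71, 0.71]] @ diag([0.4099999999999999, 0.3700000000000001]) @ [[-0.71, -0.71], [-0.71, 0.71]]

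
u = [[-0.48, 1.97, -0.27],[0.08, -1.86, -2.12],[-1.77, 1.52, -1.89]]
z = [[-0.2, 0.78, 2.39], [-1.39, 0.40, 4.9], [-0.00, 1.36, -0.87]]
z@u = [[-4.07, 1.79, -6.12], [-7.97, 3.97, -9.73], [1.65, -3.85, -1.24]]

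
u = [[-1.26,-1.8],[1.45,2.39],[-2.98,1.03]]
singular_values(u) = [3.77, 2.89]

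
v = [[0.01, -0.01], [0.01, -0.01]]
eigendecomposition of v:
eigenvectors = [[(0.71+0j),0.71-0.00j], [(0.71+0j),0.71-0.00j]]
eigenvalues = [0j, -0j]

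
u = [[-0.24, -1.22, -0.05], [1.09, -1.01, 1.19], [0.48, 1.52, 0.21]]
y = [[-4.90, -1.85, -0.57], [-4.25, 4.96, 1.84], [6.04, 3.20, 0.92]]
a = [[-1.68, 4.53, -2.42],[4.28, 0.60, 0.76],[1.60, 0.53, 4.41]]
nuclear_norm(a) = 13.93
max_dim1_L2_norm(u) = 1.9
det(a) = -86.93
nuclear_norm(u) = 3.90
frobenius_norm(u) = 2.79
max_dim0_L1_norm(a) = 7.59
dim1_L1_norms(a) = [8.63, 5.64, 6.54]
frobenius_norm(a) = 8.41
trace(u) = -1.04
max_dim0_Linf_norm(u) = 1.52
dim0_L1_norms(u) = [1.81, 3.75, 1.45]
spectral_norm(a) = 6.55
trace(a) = 3.33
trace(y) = 0.98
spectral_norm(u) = 2.25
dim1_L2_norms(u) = [1.24, 1.9, 1.61]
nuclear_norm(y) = 15.44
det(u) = -0.04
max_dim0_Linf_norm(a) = 4.53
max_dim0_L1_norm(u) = 3.75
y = u @ a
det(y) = 3.53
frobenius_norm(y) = 11.02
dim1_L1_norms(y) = [7.32, 11.05, 10.16]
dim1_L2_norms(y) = [5.27, 6.79, 6.9]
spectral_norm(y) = 8.94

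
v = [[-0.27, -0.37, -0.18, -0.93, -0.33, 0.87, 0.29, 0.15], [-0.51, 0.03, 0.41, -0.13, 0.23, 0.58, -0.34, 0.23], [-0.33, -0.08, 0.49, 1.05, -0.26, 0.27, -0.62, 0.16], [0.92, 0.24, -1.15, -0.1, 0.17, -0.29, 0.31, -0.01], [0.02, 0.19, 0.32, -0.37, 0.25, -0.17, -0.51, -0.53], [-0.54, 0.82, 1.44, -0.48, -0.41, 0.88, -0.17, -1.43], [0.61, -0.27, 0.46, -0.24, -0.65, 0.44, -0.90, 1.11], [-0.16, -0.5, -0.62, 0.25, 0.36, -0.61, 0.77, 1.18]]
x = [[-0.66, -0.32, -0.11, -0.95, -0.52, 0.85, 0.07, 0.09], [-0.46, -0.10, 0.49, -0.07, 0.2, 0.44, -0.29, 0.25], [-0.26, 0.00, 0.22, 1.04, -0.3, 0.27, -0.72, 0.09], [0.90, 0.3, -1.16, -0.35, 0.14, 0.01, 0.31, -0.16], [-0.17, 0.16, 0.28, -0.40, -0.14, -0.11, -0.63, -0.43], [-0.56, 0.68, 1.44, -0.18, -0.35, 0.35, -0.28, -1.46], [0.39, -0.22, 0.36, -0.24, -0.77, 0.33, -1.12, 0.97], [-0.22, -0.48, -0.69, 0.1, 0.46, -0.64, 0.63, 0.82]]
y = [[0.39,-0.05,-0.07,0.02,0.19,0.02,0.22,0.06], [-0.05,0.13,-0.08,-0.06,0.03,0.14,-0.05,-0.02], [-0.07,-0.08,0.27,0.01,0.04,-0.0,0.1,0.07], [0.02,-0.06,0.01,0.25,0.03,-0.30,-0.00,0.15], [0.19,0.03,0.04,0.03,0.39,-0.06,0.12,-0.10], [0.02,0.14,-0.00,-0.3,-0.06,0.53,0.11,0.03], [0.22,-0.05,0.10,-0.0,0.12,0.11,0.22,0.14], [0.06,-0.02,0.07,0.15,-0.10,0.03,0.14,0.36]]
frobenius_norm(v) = 4.62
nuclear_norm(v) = 10.47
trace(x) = -0.98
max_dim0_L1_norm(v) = 5.07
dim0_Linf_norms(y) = [0.39, 0.14, 0.27, 0.3, 0.39, 0.53, 0.22, 0.36]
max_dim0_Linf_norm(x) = 1.46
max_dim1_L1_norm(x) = 5.3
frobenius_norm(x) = 4.44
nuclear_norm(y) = 2.57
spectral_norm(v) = 3.24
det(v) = -0.09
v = x + y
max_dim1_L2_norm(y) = 0.64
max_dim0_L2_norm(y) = 0.64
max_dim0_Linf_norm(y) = 0.53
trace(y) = 2.54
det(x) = -0.42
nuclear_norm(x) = 10.29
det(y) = 0.00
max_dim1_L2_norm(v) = 2.51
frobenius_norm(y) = 1.25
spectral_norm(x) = 2.97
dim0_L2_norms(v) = [1.41, 1.11, 2.13, 1.58, 1.02, 1.62, 1.54, 2.25]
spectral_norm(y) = 0.78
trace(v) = 1.56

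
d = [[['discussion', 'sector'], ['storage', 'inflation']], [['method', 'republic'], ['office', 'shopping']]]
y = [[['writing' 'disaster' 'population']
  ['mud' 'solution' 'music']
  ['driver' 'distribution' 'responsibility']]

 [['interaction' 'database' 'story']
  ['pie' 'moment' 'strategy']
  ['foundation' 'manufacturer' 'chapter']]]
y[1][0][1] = 'database'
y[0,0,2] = 'population'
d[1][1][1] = 'shopping'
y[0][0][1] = 'disaster'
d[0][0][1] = 'sector'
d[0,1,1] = 'inflation'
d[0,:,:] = [['discussion', 'sector'], ['storage', 'inflation']]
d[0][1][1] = 'inflation'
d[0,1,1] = 'inflation'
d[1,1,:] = ['office', 'shopping']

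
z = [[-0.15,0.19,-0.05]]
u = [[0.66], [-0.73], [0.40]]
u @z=[[-0.1, 0.13, -0.03], [0.11, -0.14, 0.04], [-0.06, 0.08, -0.02]]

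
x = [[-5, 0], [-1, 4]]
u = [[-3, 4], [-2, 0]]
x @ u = [[15, -20], [-5, -4]]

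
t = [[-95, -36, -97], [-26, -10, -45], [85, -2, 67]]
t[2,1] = -2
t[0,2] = -97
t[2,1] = -2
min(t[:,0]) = -95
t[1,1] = -10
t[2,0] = 85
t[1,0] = -26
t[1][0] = -26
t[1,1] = -10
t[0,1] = -36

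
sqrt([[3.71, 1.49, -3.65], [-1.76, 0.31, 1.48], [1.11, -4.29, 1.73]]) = [[1.91, -0.13, -1.05], [-0.63, 0.91, 0.34], [0.0, -1.76, 1.53]]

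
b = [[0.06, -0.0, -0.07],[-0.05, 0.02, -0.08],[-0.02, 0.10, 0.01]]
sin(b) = [[0.06, 0.0, -0.07], [-0.05, 0.02, -0.08], [-0.02, 0.10, 0.01]]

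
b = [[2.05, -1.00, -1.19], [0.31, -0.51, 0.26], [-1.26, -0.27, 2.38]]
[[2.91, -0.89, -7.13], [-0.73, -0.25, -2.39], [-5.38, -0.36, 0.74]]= b @ [[1.54, -1.56, -2.54], [1.73, -1.01, 2.78], [-1.25, -1.09, -0.72]]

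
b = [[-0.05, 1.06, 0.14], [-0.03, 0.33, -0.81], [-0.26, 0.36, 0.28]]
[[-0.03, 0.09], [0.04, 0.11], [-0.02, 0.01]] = b @ [[-0.01, 0.01], [-0.02, 0.1], [-0.06, -0.10]]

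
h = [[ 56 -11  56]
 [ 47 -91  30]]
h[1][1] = -91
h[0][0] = 56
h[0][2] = 56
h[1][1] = -91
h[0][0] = 56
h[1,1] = -91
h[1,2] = 30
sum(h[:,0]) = 103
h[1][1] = -91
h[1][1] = -91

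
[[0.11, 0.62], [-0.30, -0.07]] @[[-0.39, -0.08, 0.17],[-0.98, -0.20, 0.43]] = [[-0.65,-0.13,0.29], [0.19,0.04,-0.08]]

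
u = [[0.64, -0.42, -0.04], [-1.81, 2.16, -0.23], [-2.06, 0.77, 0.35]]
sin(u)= [[0.28, -0.04, -0.07], [-0.41, 0.58, -0.08], [-1.14, -0.14, 0.4]]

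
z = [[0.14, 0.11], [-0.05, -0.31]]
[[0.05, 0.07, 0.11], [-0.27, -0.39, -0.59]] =z@[[-0.36, -0.52, -0.79], [0.92, 1.33, 2.04]]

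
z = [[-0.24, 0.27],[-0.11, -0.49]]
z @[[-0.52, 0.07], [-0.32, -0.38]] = [[0.04, -0.12],[0.21, 0.18]]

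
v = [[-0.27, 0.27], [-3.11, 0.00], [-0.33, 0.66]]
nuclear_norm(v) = 3.85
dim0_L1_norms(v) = [3.71, 0.93]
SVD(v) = [[-0.09,  0.37], [-0.99,  -0.14], [-0.11,  0.92]] @ diag([3.140530821907873, 0.7067291961187565]) @ [[1.00, -0.03], [0.03, 1.0]]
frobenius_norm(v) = 3.22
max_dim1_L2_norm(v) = 3.11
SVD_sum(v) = [[-0.28, 0.01], [-3.11, 0.1], [-0.35, 0.01]] + [[0.01, 0.26], [-0.00, -0.1], [0.02, 0.65]]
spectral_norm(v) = 3.14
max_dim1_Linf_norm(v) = 3.11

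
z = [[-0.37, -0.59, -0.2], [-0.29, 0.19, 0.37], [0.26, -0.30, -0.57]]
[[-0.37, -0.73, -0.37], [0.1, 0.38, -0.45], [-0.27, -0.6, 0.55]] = z @ [[0.61, 0.07, 0.77], [-0.02, 1.01, 0.43], [0.76, 0.56, -0.84]]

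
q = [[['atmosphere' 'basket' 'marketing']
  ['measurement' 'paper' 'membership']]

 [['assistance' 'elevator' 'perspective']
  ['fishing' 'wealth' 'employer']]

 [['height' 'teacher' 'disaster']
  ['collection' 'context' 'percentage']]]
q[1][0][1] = 'elevator'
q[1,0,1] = 'elevator'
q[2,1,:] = ['collection', 'context', 'percentage']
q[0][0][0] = 'atmosphere'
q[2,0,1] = 'teacher'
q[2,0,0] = 'height'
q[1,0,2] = 'perspective'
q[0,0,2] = 'marketing'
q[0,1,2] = 'membership'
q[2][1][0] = 'collection'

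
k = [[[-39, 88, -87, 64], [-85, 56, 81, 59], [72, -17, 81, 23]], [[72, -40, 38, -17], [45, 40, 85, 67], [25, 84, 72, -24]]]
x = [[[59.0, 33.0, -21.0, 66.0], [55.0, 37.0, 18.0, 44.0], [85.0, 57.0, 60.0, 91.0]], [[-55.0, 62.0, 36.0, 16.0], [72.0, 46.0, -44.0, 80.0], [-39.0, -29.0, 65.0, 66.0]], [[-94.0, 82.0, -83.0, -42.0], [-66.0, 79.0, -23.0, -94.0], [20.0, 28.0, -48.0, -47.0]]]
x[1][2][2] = 65.0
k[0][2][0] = 72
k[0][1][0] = -85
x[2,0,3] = -42.0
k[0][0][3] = 64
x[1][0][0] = -55.0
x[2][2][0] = 20.0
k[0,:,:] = [[-39, 88, -87, 64], [-85, 56, 81, 59], [72, -17, 81, 23]]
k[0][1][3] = 59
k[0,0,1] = 88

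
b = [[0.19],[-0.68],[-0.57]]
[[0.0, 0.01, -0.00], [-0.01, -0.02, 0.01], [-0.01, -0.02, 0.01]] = b @ [[0.02,0.03,-0.01]]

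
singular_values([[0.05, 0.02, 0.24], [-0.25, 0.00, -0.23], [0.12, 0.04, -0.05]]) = [0.4, 0.18, 0.04]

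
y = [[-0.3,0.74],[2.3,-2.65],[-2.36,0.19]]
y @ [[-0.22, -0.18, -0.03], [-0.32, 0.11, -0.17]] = [[-0.17, 0.14, -0.12], [0.34, -0.71, 0.38], [0.46, 0.45, 0.04]]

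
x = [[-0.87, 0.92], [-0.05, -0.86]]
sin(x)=[[-0.78, 0.6], [-0.03, -0.78]]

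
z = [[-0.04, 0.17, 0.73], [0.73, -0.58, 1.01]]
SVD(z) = [[-0.36, -0.93], [-0.93, 0.36]] @ diag([1.4584197886614372, 0.5707991941486324]) @ [[-0.46, 0.33, -0.83], [0.53, -0.65, -0.55]]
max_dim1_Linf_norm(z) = 1.01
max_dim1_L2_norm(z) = 1.37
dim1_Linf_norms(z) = [0.73, 1.01]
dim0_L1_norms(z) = [0.77, 0.75, 1.74]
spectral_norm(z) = 1.46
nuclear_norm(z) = 2.03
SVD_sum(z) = [[0.24, -0.17, 0.44], [0.62, -0.45, 1.12]] + [[-0.28, 0.34, 0.29], [0.11, -0.13, -0.11]]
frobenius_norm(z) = 1.57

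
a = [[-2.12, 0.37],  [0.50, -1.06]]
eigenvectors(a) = [[-0.92, -0.29],[0.38, -0.96]]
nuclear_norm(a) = 3.18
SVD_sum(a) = [[-2.02,0.68],[0.77,-0.26]] + [[-0.10, -0.31], [-0.27, -0.80]]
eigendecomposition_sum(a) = [[-2.02, 0.62], [0.83, -0.25]] + [[-0.1, -0.25], [-0.33, -0.81]]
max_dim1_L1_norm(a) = 2.49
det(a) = 2.06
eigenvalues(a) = [-2.27, -0.91]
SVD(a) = [[-0.93,0.36], [0.36,0.93]] @ diag([2.276984681313545, 0.9056714421154387]) @ [[0.95, -0.32], [-0.32, -0.95]]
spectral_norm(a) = 2.28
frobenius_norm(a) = 2.45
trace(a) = -3.18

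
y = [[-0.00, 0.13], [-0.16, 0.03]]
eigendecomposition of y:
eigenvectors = [[(-0.07+0.67j), (-0.07-0.67j)], [(-0.74+0j), (-0.74-0j)]]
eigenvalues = [(0.02+0.14j), (0.02-0.14j)]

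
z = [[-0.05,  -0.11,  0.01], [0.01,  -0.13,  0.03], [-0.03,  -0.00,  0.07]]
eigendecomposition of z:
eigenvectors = [[0.05+0.00j, (0.92+0j), (0.92-0j)],[(-0.14+0j), (0.36-0.05j), (0.36+0.05j)],[(-0.99+0j), (0.17+0.01j), 0.17-0.01j]]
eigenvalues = [(0.07+0j), (-0.09+0.01j), (-0.09-0.01j)]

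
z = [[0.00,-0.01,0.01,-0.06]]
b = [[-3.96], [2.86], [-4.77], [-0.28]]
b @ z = [[0.0, 0.04, -0.04, 0.24], [0.00, -0.03, 0.03, -0.17], [0.0, 0.05, -0.05, 0.29], [0.0, 0.0, -0.0, 0.02]]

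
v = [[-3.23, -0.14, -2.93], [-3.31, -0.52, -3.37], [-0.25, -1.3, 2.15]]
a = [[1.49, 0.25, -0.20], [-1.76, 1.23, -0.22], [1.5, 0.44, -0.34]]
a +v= [[-1.74, 0.11, -3.13], [-5.07, 0.71, -3.59], [1.25, -0.86, 1.81]]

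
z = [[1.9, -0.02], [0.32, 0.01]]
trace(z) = 1.91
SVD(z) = [[-0.99, -0.17], [-0.17, 0.99]] @ diag([1.926843592541363, 0.013182180483315356]) @ [[-1.0,0.01], [0.01,1.00]]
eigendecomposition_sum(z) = [[1.90, -0.02], [0.32, -0.0]] + [[-0.0, 0.0], [-0.00, 0.01]]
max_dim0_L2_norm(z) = 1.93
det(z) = 0.03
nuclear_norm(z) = 1.94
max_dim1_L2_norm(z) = 1.9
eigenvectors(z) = [[0.99, 0.01], [0.17, 1.00]]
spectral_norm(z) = 1.93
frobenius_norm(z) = 1.93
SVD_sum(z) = [[1.90,-0.02], [0.32,-0.0]] + [[-0.00, -0.0], [0.00, 0.01]]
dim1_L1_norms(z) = [1.92, 0.33]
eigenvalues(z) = [1.9, 0.01]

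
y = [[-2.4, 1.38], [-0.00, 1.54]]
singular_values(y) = [2.9, 1.27]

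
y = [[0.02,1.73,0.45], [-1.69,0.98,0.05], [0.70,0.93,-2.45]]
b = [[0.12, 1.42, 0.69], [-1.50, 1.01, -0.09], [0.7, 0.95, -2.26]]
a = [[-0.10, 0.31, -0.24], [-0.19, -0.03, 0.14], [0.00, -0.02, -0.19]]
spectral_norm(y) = 2.73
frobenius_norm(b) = 3.51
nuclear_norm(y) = 6.32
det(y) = -8.17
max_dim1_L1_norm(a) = 0.65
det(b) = -6.64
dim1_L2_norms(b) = [1.58, 1.81, 2.55]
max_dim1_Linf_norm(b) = 2.26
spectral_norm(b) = 2.55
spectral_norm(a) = 0.43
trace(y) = -1.45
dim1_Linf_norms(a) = [0.31, 0.19, 0.19]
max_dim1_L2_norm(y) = 2.71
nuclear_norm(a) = 0.79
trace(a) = -0.32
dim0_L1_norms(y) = [2.41, 3.64, 2.95]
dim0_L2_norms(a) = [0.21, 0.31, 0.34]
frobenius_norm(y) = 3.79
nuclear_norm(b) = 5.86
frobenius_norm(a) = 0.51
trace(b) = -1.13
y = b + a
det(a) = -0.01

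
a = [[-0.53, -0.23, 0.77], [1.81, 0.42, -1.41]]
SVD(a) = [[-0.37, 0.93], [0.93, 0.37]] @ diag([2.5089766535940856, 0.26895380963991516]) @ [[0.75, 0.19, -0.64], [0.66, -0.22, 0.72]]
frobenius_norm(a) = 2.52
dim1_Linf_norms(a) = [0.77, 1.81]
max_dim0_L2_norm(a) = 1.89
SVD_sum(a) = [[-0.70, -0.18, 0.59], [1.74, 0.44, -1.48]] + [[0.17,-0.05,0.18], [0.07,-0.02,0.07]]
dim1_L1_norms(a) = [1.53, 3.64]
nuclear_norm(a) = 2.78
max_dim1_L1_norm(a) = 3.64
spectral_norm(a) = 2.51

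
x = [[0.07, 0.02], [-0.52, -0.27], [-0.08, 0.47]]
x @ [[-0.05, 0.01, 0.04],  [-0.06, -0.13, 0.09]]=[[-0.0, -0.0, 0.0], [0.04, 0.03, -0.05], [-0.02, -0.06, 0.04]]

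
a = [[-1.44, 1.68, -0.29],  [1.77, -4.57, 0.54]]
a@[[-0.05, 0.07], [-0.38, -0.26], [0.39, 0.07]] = [[-0.68,-0.56], [1.86,1.35]]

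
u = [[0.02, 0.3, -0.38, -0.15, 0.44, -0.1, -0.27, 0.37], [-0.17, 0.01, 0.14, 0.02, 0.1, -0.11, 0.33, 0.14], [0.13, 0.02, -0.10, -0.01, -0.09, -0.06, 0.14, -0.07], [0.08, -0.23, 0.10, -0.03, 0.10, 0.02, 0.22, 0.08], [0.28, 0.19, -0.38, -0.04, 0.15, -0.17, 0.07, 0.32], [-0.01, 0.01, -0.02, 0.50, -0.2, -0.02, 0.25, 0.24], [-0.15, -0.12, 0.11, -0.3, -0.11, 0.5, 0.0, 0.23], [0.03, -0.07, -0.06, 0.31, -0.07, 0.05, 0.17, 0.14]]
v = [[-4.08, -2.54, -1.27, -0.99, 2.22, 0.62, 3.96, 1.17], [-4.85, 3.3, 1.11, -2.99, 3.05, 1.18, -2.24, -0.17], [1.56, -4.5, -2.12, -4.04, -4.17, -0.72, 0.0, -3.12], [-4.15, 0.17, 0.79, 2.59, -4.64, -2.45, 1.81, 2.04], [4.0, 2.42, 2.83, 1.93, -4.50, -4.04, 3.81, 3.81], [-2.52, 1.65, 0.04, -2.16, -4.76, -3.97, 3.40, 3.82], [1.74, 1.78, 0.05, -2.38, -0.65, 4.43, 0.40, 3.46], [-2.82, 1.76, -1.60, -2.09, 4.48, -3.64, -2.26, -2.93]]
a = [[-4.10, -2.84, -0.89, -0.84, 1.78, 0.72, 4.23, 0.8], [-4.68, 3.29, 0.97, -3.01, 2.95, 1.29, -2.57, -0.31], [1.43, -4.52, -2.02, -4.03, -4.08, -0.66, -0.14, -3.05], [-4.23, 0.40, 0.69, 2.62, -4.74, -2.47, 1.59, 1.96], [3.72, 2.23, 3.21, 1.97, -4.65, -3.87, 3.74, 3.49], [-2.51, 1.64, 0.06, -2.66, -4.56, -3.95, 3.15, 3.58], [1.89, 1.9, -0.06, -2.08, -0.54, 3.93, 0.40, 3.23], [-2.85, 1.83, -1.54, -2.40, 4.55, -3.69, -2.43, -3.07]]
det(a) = -191877.79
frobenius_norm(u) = 1.59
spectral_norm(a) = 14.19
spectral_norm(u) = 1.00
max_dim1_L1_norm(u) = 2.03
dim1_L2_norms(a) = [6.97, 7.73, 8.32, 7.77, 9.79, 8.67, 6.15, 8.32]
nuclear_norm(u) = 3.62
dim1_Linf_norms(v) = [4.08, 4.85, 4.5, 4.64, 4.5, 4.76, 4.43, 4.48]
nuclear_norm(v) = 54.86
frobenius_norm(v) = 22.93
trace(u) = 0.17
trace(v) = -11.31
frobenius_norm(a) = 22.72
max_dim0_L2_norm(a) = 10.7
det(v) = -103616.78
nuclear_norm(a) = 54.74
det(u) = -0.00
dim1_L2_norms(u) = [0.82, 0.45, 0.25, 0.37, 0.65, 0.64, 0.67, 0.4]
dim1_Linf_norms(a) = [4.23, 4.68, 4.52, 4.74, 4.65, 4.56, 3.93, 4.55]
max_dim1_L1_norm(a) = 26.88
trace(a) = -11.48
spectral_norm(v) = 14.36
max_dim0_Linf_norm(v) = 4.85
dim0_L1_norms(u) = [0.87, 0.95, 1.29, 1.36, 1.26, 1.03, 1.45, 1.59]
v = u + a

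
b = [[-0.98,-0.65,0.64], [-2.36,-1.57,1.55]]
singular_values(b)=[3.5, 0.0]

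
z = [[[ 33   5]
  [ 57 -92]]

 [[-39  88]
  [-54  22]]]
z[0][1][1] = -92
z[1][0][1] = 88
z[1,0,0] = -39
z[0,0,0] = 33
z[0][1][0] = 57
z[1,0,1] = 88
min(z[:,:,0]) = -54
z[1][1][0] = -54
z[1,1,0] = -54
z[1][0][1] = 88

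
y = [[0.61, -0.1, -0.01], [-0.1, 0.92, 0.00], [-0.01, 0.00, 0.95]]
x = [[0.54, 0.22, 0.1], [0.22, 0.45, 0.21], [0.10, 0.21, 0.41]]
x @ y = [[0.31, 0.15, 0.09],[0.09, 0.39, 0.2],[0.04, 0.18, 0.39]]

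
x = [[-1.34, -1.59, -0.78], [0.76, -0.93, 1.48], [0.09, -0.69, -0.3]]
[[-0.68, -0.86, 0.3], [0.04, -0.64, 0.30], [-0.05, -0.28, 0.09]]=x@[[0.37, 0.15, -0.07],[0.15, 0.51, -0.19],[-0.07, -0.19, 0.12]]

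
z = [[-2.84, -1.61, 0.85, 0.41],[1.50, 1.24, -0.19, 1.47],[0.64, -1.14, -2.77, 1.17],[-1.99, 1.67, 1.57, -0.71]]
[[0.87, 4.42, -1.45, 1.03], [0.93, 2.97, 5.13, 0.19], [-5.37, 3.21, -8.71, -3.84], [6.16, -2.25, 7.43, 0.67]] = z @ [[-0.87, -0.41, 0.07, 0.56], [1.67, -0.92, 2.62, -0.57], [1.16, 0.51, 2.74, 1.87], [0.26, 3.28, 1.56, 0.28]]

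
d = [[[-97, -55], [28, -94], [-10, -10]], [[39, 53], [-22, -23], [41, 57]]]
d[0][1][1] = -94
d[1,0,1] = 53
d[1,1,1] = -23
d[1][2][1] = 57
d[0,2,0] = -10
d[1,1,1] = -23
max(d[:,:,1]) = 57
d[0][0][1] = -55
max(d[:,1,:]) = 28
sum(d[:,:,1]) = -72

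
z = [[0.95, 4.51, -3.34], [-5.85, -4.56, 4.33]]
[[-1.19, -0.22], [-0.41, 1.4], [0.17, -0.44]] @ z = [[0.16, -4.36, 3.02],[-8.58, -8.23, 7.43],[2.74, 2.77, -2.47]]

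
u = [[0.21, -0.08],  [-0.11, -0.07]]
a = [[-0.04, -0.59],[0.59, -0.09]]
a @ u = [[0.06, 0.04], [0.13, -0.04]]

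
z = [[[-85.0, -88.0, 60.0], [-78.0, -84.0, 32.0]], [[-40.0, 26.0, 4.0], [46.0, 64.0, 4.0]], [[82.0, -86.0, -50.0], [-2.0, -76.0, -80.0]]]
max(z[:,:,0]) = 82.0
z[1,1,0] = 46.0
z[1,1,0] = 46.0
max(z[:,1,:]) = 64.0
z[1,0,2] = 4.0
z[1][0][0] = -40.0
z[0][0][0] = -85.0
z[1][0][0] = -40.0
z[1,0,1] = 26.0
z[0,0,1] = -88.0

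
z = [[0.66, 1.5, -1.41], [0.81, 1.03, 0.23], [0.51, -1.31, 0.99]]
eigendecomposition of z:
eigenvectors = [[(0.8+0j), (-0.17+0.6j), (-0.17-0.6j)], [0.54+0.00j, 0.30-0.26j, 0.30+0.26j], [(-0.26+0j), 0.68+0.00j, 0.68-0.00j]]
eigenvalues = [(2.13+0j), (0.28+0.95j), (0.28-0.95j)]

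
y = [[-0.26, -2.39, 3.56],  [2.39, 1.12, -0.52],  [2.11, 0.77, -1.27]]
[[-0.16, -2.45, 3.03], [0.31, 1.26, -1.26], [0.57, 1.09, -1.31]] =y @ [[0.24, 0.14, -0.14], [-0.36, 0.74, -0.64], [-0.27, -0.18, 0.41]]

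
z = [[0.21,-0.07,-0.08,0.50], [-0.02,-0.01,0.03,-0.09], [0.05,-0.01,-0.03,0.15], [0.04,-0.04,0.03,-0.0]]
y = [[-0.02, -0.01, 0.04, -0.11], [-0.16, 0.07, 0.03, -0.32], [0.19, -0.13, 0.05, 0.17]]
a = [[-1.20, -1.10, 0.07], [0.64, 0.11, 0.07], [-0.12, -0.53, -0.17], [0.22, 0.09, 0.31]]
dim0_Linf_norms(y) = [0.19, 0.13, 0.05, 0.32]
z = a @ y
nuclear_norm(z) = 0.66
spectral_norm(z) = 0.58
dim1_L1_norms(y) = [0.18, 0.58, 0.54]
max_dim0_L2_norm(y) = 0.38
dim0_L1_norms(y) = [0.37, 0.21, 0.12, 0.6]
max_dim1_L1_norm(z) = 0.86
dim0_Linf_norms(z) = [0.21, 0.07, 0.08, 0.5]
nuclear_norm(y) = 0.60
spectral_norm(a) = 1.79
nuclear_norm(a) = 2.63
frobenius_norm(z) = 0.59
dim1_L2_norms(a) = [1.63, 0.65, 0.57, 0.39]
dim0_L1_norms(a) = [2.18, 1.83, 0.62]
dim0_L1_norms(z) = [0.32, 0.13, 0.17, 0.74]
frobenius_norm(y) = 0.48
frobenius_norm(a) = 1.89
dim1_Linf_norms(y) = [0.11, 0.32, 0.19]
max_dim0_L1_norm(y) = 0.6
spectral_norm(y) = 0.46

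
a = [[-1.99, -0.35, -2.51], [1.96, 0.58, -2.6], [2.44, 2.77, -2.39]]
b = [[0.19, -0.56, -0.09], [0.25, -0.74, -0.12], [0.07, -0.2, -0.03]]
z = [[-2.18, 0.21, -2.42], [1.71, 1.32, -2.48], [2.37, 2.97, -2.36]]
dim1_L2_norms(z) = [3.26, 3.29, 4.47]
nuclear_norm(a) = 9.81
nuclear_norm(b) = 1.02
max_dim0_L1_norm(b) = 1.5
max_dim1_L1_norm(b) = 1.11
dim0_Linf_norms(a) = [2.44, 2.77, 2.6]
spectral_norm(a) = 5.34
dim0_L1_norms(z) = [6.26, 4.5, 7.26]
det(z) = -14.37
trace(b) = -0.58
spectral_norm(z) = 5.50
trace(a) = -3.80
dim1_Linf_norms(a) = [2.51, 2.6, 2.77]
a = z + b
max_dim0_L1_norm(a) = 7.5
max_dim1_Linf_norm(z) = 2.97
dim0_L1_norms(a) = [6.39, 3.7, 7.5]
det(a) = -21.07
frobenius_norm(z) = 6.44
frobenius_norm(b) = 1.01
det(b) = 0.00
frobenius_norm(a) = 6.38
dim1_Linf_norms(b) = [0.56, 0.74, 0.2]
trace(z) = -3.22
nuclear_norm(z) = 9.55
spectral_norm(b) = 1.01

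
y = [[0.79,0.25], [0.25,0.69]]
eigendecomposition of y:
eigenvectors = [[0.77,-0.63], [0.63,0.77]]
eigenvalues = [0.99, 0.49]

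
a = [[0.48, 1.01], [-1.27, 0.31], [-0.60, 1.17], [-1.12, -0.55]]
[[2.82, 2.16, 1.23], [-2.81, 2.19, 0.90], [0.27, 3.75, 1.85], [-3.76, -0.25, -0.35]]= a @[[2.59,  -1.08,  -0.37], [1.56,  2.65,  1.39]]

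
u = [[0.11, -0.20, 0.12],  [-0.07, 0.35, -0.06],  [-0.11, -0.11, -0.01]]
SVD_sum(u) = [[0.05, -0.23, 0.06], [-0.08, 0.34, -0.09], [0.02, -0.07, 0.02]] + [[0.07, 0.02, 0.03], [0.02, 0.01, 0.01], [-0.12, -0.04, -0.05]] + [[-0.01, 0.0, 0.03], [-0.01, 0.00, 0.02], [-0.01, 0.0, 0.02]]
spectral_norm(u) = 0.44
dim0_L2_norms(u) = [0.17, 0.42, 0.13]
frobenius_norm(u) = 0.47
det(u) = 0.00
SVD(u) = [[-0.55, -0.50, 0.67], [0.82, -0.16, 0.56], [-0.17, 0.85, 0.50]] @ diag([0.44135419919447055, 0.15753578758862496, 0.04678617832479152]) @ [[-0.22, 0.94, -0.26], [-0.87, -0.31, -0.38], [-0.43, 0.14, 0.89]]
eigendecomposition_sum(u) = [[(0.03+0.03j), (0.03+0.02j), 0.04-0.01j], [-0.01+0.01j, -0.00+0.01j, 0.01j], [-0.06+0.01j, -0.04+0.01j, (-0.01+0.05j)]] + [[(0.03-0.03j), 0.03-0.02j, (0.04+0.01j)], [-0.01-0.01j, -0.00-0.01j, 0.00-0.01j], [(-0.06-0.01j), (-0.04-0.01j), (-0.01-0.05j)]] + [[0.04-0.00j, -0.25+0.00j, (0.05-0j)],[(-0.06+0j), 0.36-0.00j, (-0.07+0j)],[0.00-0.00j, (-0.03+0j), 0.01-0.00j]]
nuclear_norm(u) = 0.65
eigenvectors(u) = [[0.33+0.52j, (0.33-0.52j), (0.58+0j)], [-0.10+0.09j, (-0.1-0.09j), (-0.81+0j)], [(-0.78+0j), (-0.78-0j), 0.06+0.00j]]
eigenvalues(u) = [(0.02+0.09j), (0.02-0.09j), (0.4+0j)]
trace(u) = 0.45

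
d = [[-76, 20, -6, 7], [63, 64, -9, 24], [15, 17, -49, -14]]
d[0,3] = 7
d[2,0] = 15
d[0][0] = -76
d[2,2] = -49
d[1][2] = -9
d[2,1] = 17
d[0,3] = 7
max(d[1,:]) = 64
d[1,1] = 64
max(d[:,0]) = 63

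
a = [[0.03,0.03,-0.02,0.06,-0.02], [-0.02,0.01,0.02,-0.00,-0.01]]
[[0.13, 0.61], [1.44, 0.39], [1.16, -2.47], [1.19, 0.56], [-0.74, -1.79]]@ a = [[-0.01,0.01,0.01,0.01,-0.01], [0.04,0.05,-0.02,0.09,-0.03], [0.08,0.01,-0.07,0.07,0.0], [0.02,0.04,-0.01,0.07,-0.03], [0.01,-0.04,-0.02,-0.04,0.03]]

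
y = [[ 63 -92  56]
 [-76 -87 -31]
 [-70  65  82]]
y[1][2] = -31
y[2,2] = 82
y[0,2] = 56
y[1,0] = -76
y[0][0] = 63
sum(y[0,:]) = 27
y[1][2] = -31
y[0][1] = -92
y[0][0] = 63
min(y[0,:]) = -92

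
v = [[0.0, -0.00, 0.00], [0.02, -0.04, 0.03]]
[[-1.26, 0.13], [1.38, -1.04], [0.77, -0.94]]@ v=[[0.00, -0.01, 0.00], [-0.02, 0.04, -0.03], [-0.02, 0.04, -0.03]]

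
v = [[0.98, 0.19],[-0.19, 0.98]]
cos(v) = [[0.57,-0.16], [0.16,0.57]]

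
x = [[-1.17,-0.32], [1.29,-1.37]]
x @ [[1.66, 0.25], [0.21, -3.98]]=[[-2.01, 0.98], [1.85, 5.78]]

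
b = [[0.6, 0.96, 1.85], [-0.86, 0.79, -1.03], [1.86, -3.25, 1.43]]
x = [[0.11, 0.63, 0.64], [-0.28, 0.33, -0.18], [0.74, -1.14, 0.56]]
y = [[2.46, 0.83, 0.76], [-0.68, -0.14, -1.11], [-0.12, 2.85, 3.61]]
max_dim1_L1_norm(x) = 2.44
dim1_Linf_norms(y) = [2.46, 1.11, 3.61]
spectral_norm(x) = 1.56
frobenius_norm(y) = 5.50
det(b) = 0.46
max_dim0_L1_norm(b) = 5.0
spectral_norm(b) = 4.27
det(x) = 0.06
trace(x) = 1.00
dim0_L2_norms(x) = [0.8, 1.34, 0.87]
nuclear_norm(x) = 2.48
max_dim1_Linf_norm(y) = 3.61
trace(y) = 5.93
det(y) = 7.20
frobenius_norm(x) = 1.79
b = y @ x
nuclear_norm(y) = 7.94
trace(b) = 2.82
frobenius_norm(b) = 4.82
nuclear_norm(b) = 6.55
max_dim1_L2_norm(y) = 4.6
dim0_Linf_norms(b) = [1.86, 3.25, 1.85]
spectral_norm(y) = 4.88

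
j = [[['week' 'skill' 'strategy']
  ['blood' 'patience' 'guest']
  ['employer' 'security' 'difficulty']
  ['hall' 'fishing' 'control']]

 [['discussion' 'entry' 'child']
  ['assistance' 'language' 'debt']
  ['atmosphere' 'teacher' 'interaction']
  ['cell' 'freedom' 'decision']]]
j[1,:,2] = ['child', 'debt', 'interaction', 'decision']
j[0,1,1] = 'patience'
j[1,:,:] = [['discussion', 'entry', 'child'], ['assistance', 'language', 'debt'], ['atmosphere', 'teacher', 'interaction'], ['cell', 'freedom', 'decision']]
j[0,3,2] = 'control'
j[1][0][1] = 'entry'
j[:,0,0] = ['week', 'discussion']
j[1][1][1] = 'language'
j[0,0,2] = 'strategy'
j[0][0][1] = 'skill'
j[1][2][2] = 'interaction'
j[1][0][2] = 'child'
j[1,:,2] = ['child', 'debt', 'interaction', 'decision']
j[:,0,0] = ['week', 'discussion']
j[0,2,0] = 'employer'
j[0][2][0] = 'employer'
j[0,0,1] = 'skill'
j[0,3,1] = 'fishing'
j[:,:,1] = [['skill', 'patience', 'security', 'fishing'], ['entry', 'language', 'teacher', 'freedom']]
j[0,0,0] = 'week'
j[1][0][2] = 'child'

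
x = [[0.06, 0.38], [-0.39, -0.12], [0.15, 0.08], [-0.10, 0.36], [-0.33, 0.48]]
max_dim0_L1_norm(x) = 1.42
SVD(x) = [[0.43, 0.40], [0.05, -0.81], [0.02, 0.34], [0.49, 0.09], [0.75, -0.25]] @ diag([0.7560156139278691, 0.5007398441279335]) @ [[-0.38, 0.92], [0.92, 0.38]]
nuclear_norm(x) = 1.26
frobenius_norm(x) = 0.91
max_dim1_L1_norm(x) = 0.81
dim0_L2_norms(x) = [0.55, 0.72]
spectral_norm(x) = 0.76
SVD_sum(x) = [[-0.12, 0.30], [-0.01, 0.03], [-0.01, 0.02], [-0.14, 0.34], [-0.22, 0.53]] + [[0.18, 0.08], [-0.38, -0.15], [0.16, 0.06], [0.04, 0.02], [-0.11, -0.05]]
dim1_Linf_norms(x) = [0.38, 0.39, 0.15, 0.36, 0.48]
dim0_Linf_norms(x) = [0.39, 0.48]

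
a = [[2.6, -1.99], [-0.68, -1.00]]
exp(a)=[[17.48, -8.69], [-2.97, 1.76]]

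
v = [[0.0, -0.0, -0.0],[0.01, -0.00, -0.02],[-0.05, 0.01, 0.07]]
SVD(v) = [[0.00, -0.00, 1.0], [-0.25, -0.97, -0.00], [0.97, -0.25, 0.0]] @ diag([0.089344622391882, 0.004187893223570126, 1.383100039740395e-18]) @ [[-0.57, 0.11, 0.81], [0.62, -0.59, 0.51], [0.53, 0.80, 0.27]]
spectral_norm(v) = 0.09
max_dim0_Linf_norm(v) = 0.07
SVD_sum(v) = [[0.0, 0.0, 0.0], [0.01, -0.0, -0.02], [-0.05, 0.01, 0.07]] + [[-0.0, 0.00, -0.0],[-0.00, 0.00, -0.00],[-0.0, 0.00, -0.0]] + [[0.0, 0.00, 0.00], [-0.0, -0.00, -0.00], [0.00, 0.0, 0.0]]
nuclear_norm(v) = 0.09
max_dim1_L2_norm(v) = 0.09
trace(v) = 0.07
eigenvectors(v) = [[0.00,0.00,0.53], [-0.29,0.99,0.8], [0.96,-0.15,0.27]]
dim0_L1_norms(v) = [0.06, 0.01, 0.09]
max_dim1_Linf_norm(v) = 0.07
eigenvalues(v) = [0.07, 0.0, 0.0]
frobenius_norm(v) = 0.09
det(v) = 0.00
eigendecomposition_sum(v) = [[0.00, 0.00, 0.0], [0.02, -0.00, -0.02], [-0.05, 0.01, 0.07]] + [[0.0, 0.0, 0.00], [-0.01, 0.0, 0.0], [0.00, -0.00, -0.00]] + [[0.0, 0.00, 0.00], [0.00, 0.00, 0.00], [0.00, 0.00, 0.00]]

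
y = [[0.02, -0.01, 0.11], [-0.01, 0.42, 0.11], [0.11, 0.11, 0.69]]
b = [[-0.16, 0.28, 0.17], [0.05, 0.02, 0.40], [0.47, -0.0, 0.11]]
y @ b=[[0.05, 0.01, 0.01], [0.07, 0.01, 0.18], [0.31, 0.03, 0.14]]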